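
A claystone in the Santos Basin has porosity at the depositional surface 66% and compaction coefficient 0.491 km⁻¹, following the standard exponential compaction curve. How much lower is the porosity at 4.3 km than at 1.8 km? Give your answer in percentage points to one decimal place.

n(1.8) = 0.66·e^(−0.491×1.8) = 0.2727
n(4.3) = 0.66·e^(−0.491×4.3) = 0.0799
Δn = 0.2727 − 0.0799 = 0.1928

19.3 percentage points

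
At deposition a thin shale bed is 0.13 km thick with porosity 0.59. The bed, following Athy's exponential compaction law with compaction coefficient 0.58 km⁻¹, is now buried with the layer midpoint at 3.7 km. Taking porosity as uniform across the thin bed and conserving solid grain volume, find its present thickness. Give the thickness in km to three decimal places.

0.057 km

Porosity at 3.7 km: φ = 0.59·exp(−0.58×3.7) = 0.0690
Solid-volume conservation: h(1−φ) = h₀(1−φ₀) ⇒ h = h₀·(1−φ₀)/(1−φ)
h = 0.13 × (1 − 0.59)/(1 − 0.0690) = 0.13 × 0.4404 = 0.0573 km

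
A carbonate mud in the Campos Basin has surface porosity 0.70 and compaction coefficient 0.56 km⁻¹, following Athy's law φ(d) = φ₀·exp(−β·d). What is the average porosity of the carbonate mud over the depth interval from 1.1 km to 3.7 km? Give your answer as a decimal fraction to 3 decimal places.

0.199

⟨φ⟩ = (1/(d₂−d₁)) ∫ φ₀ e^(−βd) dd = φ₀·(e^(−β·d₁) − e^(−β·d₂)) / (β·(d₂−d₁))
e^(−0.56×1.1) = 0.5401; e^(−0.56×3.7) = 0.1259
⟨φ⟩ = 0.7 × (0.5401 − 0.1259) / (0.56 × 2.6) = 0.7 × 0.2845 = 0.1991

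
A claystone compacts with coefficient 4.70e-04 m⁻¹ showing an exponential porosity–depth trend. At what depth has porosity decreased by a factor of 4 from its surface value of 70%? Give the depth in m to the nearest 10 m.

2950 m

Working in km (1 km = 1000 m; c in km⁻¹ = c in m⁻¹ × 1000):
φ/φ₀ = 1/4 ⇒ exp(−c·z) = 1/4 ⇒ z = ln(4) / c
z = 1.3863 / 0.47 = 2.950 km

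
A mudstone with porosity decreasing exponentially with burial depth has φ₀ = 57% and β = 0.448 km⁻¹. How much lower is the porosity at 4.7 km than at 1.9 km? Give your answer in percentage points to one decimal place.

17.4 percentage points

φ(1.9) = 0.57·e^(−0.448×1.9) = 0.2433
φ(4.7) = 0.57·e^(−0.448×4.7) = 0.0694
Δφ = 0.2433 − 0.0694 = 0.1739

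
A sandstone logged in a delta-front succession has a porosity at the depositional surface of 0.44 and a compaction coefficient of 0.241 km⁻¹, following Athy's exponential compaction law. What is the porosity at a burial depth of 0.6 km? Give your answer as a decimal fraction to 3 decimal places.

n = n₀·exp(−k·Z) = 0.44 × exp(−0.241 × 0.6) = 0.44 × exp(−0.1446)
  = 0.44 × 0.8654 = 0.3808

0.381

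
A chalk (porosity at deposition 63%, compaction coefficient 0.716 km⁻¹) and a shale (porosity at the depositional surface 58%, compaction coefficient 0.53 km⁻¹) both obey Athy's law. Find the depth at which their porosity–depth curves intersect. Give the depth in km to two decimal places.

Set phi₀ₐ e^(−kₐZ) = phi₀ᵦ e^(−kᵦZ) ⇒ ln(phi₀ₐ/phi₀ᵦ) = (kₐ − kᵦ)·Z
Z = ln(0.63/0.58) / (0.716 − 0.53) = 0.0827 / 0.186 = 0.445 km

0.44 km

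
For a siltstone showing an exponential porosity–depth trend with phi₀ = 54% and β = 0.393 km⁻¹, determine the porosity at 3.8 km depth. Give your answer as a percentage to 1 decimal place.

phi = phi₀·exp(−β·Z) = 0.54 × exp(−0.393 × 3.8) = 0.54 × exp(−1.493)
  = 0.54 × 0.2246 = 0.1213

12.1%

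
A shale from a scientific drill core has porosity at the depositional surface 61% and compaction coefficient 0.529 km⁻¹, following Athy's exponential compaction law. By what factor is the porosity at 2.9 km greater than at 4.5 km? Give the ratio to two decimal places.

n(z₁)/n(z₂) = e^(−k·z₁)/e^(−k·z₂) = e^{k(z₂−z₁)}
= exp(0.529 × 1.6) = exp(0.8464) = 2.3312

2.33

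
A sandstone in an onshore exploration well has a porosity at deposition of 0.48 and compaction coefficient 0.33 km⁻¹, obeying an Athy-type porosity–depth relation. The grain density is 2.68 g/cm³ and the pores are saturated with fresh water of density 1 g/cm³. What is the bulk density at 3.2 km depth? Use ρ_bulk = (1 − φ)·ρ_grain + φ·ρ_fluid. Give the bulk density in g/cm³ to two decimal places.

Porosity at depth: phi = 0.48·exp(−0.33×3.2) = 0.48×0.3478 = 0.1670
Bulk density: ρ_b = (1−phi)ρ_g + phi·ρ_f = 0.8330×2.68 + 0.1670×1
       = 2.233 + 0.167 = 2.399 g/cm³

2.40 g/cm³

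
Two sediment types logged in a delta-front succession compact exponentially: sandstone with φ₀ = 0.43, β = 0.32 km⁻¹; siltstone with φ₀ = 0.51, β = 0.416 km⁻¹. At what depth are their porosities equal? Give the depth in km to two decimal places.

1.78 km

Set φ₀ₐ e^(−βₐz) = φ₀ᵦ e^(−βᵦz) ⇒ ln(φ₀ₐ/φ₀ᵦ) = (βₐ − βᵦ)·z
z = ln(0.43/0.51) / (0.32 − 0.416) = -0.1706 / -0.096 = 1.777 km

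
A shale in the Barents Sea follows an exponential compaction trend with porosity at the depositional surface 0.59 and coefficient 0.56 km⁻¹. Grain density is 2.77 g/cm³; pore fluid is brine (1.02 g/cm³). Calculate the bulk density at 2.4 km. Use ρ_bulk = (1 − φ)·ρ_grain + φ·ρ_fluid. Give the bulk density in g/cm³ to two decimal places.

Porosity at depth: phi = 0.59·exp(−0.56×2.4) = 0.59×0.2608 = 0.1539
Bulk density: ρ_b = (1−phi)ρ_g + phi·ρ_f = 0.8461×2.77 + 0.1539×1.02
       = 2.344 + 0.157 = 2.501 g/cm³

2.50 g/cm³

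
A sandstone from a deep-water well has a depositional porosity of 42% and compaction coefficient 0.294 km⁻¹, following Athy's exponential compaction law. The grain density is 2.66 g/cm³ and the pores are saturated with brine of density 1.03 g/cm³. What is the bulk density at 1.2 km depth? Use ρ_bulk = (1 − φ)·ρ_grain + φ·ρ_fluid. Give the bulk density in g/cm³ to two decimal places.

Porosity at depth: phi = 0.42·exp(−0.294×1.2) = 0.42×0.7027 = 0.2951
Bulk density: ρ_b = (1−phi)ρ_g + phi·ρ_f = 0.7049×2.66 + 0.2951×1.03
       = 1.875 + 0.304 = 2.179 g/cm³

2.18 g/cm³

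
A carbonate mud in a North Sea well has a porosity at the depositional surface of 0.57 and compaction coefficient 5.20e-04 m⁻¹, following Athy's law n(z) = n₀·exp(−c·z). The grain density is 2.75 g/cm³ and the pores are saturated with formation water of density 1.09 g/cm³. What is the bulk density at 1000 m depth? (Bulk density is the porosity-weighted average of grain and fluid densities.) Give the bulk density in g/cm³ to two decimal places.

Working in km (1 km = 1000 m; c in km⁻¹ = c in m⁻¹ × 1000):
Porosity at depth: n = 0.57·exp(−0.52×1) = 0.57×0.5945 = 0.3389
Bulk density: ρ_b = (1−n)ρ_g + n·ρ_f = 0.6611×2.75 + 0.3389×1.09
       = 1.818 + 0.369 = 2.187 g/cm³

2.19 g/cm³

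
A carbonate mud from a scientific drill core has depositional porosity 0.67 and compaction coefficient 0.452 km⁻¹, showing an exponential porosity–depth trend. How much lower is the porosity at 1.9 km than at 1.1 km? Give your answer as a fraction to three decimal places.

n(1.1) = 0.67·e^(−0.452×1.1) = 0.4075
n(1.9) = 0.67·e^(−0.452×1.9) = 0.2839
Δn = 0.4075 − 0.2839 = 0.1237

0.124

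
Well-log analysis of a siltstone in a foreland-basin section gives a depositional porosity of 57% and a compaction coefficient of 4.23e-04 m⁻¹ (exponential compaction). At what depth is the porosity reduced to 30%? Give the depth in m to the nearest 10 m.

Working in km (1 km = 1000 m; c in km⁻¹ = c in m⁻¹ × 1000):
Invert Athy's law: z = ln(phi₀/phi) / c
z = ln(0.57/0.3) / 0.423 = ln(1.9) / 0.423 = 0.6419 / 0.423 = 1.517 km

1520 m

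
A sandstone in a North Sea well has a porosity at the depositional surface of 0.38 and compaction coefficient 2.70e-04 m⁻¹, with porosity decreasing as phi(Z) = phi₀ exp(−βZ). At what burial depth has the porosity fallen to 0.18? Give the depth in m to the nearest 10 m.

2770 m

Working in km (1 km = 1000 m; β in km⁻¹ = β in m⁻¹ × 1000):
Invert Athy's law: Z = ln(phi₀/phi) / β
Z = ln(0.38/0.18) / 0.27 = ln(2.111) / 0.27 = 0.7472 / 0.27 = 2.767 km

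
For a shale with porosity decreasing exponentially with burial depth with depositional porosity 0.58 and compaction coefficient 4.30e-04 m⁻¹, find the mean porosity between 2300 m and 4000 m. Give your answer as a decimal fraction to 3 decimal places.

0.153

Working in km (1 km = 1000 m; k in km⁻¹ = k in m⁻¹ × 1000):
⟨phi⟩ = (1/(z₂−z₁)) ∫ phi₀ e^(−kz) dz = phi₀·(e^(−k·z₁) − e^(−k·z₂)) / (k·(z₂−z₁))
e^(−0.43×2.3) = 0.3719; e^(−0.43×4) = 0.1791
⟨phi⟩ = 0.58 × (0.3719 − 0.1791) / (0.43 × 1.7) = 0.58 × 0.2639 = 0.1530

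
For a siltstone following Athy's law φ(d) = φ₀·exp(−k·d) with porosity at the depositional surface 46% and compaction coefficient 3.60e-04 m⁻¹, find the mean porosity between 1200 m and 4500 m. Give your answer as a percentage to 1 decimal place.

17.5%

Working in km (1 km = 1000 m; k in km⁻¹ = k in m⁻¹ × 1000):
⟨φ⟩ = (1/(d₂−d₁)) ∫ φ₀ e^(−kd) dd = φ₀·(e^(−k·d₁) − e^(−k·d₂)) / (k·(d₂−d₁))
e^(−0.36×1.2) = 0.6492; e^(−0.36×4.5) = 0.1979
⟨φ⟩ = 0.46 × (0.6492 − 0.1979) / (0.36 × 3.3) = 0.46 × 0.3799 = 0.1747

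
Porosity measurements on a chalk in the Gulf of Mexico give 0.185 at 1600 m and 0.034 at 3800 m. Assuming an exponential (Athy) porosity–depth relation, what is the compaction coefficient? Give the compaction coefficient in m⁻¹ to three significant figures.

Working in km (1 km = 1000 m; β in km⁻¹ = β in m⁻¹ × 1000):
Athy: phi(z) = phi₀ e^(−βz) ⇒ phi₁/phi₂ = e^{β(z₂−z₁)} ⇒ β = ln(phi₁/phi₂)/(z₂−z₁)
β = ln(0.185/0.034) / (3.8 − 1.6) = ln(5.441) / 2.2 = 1.6940 / 2.2 = 0.77 km⁻¹

0.000770 m⁻¹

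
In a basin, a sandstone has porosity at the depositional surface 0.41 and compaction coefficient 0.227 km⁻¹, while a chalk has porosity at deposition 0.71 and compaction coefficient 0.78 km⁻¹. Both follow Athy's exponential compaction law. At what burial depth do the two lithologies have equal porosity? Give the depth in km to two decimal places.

0.99 km

Set φ₀ₐ e^(−cₐd) = φ₀ᵦ e^(−cᵦd) ⇒ ln(φ₀ₐ/φ₀ᵦ) = (cₐ − cᵦ)·d
d = ln(0.41/0.71) / (0.227 − 0.78) = -0.5491 / -0.553 = 0.993 km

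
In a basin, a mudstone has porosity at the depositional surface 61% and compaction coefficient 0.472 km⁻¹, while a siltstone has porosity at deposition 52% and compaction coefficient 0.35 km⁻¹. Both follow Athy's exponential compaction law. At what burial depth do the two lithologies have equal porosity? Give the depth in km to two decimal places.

1.31 km

Set phi₀ₐ e^(−cₐZ) = phi₀ᵦ e^(−cᵦZ) ⇒ ln(phi₀ₐ/phi₀ᵦ) = (cₐ − cᵦ)·Z
Z = ln(0.61/0.52) / (0.472 − 0.35) = 0.1596 / 0.122 = 1.308 km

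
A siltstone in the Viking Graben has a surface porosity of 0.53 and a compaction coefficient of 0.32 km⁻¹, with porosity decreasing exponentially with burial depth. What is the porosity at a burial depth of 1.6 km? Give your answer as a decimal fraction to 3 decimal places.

φ = φ₀·exp(−c·d) = 0.53 × exp(−0.32 × 1.6) = 0.53 × exp(−0.512)
  = 0.53 × 0.5993 = 0.3176

0.318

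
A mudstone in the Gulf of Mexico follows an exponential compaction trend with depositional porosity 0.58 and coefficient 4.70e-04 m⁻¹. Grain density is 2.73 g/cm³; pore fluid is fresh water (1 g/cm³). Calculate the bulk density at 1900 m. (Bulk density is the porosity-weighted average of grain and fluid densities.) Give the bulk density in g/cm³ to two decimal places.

Working in km (1 km = 1000 m; β in km⁻¹ = β in m⁻¹ × 1000):
Porosity at depth: φ = 0.58·exp(−0.47×1.9) = 0.58×0.4094 = 0.2375
Bulk density: ρ_b = (1−φ)ρ_g + φ·ρ_f = 0.7625×2.73 + 0.2375×1
       = 2.082 + 0.237 = 2.319 g/cm³

2.32 g/cm³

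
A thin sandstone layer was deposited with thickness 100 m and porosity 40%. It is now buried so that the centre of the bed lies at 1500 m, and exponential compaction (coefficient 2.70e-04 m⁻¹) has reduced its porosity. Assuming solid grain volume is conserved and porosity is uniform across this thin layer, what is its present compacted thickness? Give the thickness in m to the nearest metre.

Working in km (1 km = 1000 m; c in km⁻¹ = c in m⁻¹ × 1000):
Porosity at 1.5 km: φ = 0.4·exp(−0.27×1.5) = 0.2668
Solid-volume conservation: h(1−φ) = h₀(1−φ₀) ⇒ h = h₀·(1−φ₀)/(1−φ)
h = 0.1 × (1 − 0.4)/(1 − 0.2668) = 0.1 × 0.8183 = 0.0818 km

82 m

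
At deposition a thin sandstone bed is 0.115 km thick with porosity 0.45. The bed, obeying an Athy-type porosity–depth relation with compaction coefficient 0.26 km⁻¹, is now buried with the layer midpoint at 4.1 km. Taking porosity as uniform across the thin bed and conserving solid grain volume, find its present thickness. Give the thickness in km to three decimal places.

0.075 km

Porosity at 4.1 km: phi = 0.45·exp(−0.26×4.1) = 0.1550
Solid-volume conservation: h(1−phi) = h₀(1−phi₀) ⇒ h = h₀·(1−phi₀)/(1−phi)
h = 0.115 × (1 − 0.45)/(1 − 0.1550) = 0.115 × 0.6509 = 0.0748 km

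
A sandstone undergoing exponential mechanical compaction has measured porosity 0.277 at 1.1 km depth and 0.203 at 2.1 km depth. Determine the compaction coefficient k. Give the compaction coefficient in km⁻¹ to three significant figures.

0.311 km⁻¹

Athy: phi(Z) = phi₀ e^(−kZ) ⇒ phi₁/phi₂ = e^{k(Z₂−Z₁)} ⇒ k = ln(phi₁/phi₂)/(Z₂−Z₁)
k = ln(0.277/0.203) / (2.1 − 1.1) = ln(1.365) / 1 = 0.3108 / 1 = 0.3108 km⁻¹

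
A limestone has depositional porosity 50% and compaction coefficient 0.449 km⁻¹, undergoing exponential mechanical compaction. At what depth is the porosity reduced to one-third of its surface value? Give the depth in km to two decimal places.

n/n₀ = 1/3 ⇒ exp(−k·z) = 1/3 ⇒ z = ln(3) / k
z = 1.0986 / 0.449 = 2.447 km

2.45 km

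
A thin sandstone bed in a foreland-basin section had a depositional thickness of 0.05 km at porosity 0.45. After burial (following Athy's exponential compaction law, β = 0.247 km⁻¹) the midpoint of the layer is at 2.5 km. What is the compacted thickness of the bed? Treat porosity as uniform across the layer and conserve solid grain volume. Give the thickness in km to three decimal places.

0.036 km

Porosity at 2.5 km: n = 0.45·exp(−0.247×2.5) = 0.2427
Solid-volume conservation: h(1−n) = h₀(1−n₀) ⇒ h = h₀·(1−n₀)/(1−n)
h = 0.05 × (1 − 0.45)/(1 − 0.2427) = 0.05 × 0.7262 = 0.0363 km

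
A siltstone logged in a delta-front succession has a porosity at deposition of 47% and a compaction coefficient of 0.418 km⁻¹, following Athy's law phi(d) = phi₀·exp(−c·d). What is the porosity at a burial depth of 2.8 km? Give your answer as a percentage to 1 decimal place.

14.6%

phi = phi₀·exp(−c·d) = 0.47 × exp(−0.418 × 2.8) = 0.47 × exp(−1.17)
  = 0.47 × 0.3102 = 0.1458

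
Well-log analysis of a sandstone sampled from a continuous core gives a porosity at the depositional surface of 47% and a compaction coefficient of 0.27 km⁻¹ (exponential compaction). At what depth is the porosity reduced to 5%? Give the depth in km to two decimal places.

8.30 km

Invert Athy's law: d = ln(n₀/n) / c
d = ln(0.47/0.05) / 0.27 = ln(9.4) / 0.27 = 2.2407 / 0.27 = 8.299 km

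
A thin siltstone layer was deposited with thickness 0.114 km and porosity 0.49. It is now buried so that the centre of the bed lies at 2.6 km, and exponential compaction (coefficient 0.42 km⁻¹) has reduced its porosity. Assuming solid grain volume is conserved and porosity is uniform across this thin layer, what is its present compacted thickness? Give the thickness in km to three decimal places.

0.070 km

Porosity at 2.6 km: phi = 0.49·exp(−0.42×2.6) = 0.1644
Solid-volume conservation: h(1−phi) = h₀(1−phi₀) ⇒ h = h₀·(1−phi₀)/(1−phi)
h = 0.114 × (1 − 0.49)/(1 − 0.1644) = 0.114 × 0.6104 = 0.0696 km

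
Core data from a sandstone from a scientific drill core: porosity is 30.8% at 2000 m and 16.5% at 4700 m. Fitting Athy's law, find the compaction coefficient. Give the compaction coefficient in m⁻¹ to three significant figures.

Working in km (1 km = 1000 m; k in km⁻¹ = k in m⁻¹ × 1000):
Athy: phi(Z) = phi₀ e^(−kZ) ⇒ phi₁/phi₂ = e^{k(Z₂−Z₁)} ⇒ k = ln(phi₁/phi₂)/(Z₂−Z₁)
k = ln(0.308/0.165) / (4.7 − 2) = ln(1.867) / 2.7 = 0.6242 / 2.7 = 0.2312 km⁻¹

0.000231 m⁻¹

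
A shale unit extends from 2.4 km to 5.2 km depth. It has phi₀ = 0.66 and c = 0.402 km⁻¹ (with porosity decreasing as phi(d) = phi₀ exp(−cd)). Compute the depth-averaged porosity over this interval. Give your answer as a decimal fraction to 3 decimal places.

0.151

⟨phi⟩ = (1/(d₂−d₁)) ∫ phi₀ e^(−cd) dd = phi₀·(e^(−c·d₁) − e^(−c·d₂)) / (c·(d₂−d₁))
e^(−0.402×2.4) = 0.3811; e^(−0.402×5.2) = 0.1236
⟨phi⟩ = 0.66 × (0.3811 − 0.1236) / (0.402 × 2.8) = 0.66 × 0.2287 = 0.1509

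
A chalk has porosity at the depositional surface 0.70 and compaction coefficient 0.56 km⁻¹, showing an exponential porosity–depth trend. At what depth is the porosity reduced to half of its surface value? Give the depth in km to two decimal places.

phi/phi₀ = 1/2 ⇒ exp(−k·z) = 1/2 ⇒ z = ln(2) / k
z = 0.6931 / 0.56 = 1.238 km

1.24 km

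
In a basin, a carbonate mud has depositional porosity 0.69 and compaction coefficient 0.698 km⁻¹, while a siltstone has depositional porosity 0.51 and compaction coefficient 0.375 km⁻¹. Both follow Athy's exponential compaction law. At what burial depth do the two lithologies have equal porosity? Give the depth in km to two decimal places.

Set phi₀ₐ e^(−βₐZ) = phi₀ᵦ e^(−βᵦZ) ⇒ ln(phi₀ₐ/phi₀ᵦ) = (βₐ − βᵦ)·Z
Z = ln(0.69/0.51) / (0.698 − 0.375) = 0.3023 / 0.323 = 0.936 km

0.94 km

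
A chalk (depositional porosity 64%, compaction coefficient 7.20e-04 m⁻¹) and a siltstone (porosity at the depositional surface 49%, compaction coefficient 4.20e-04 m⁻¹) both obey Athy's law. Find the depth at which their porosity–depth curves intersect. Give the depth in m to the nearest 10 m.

Working in km (1 km = 1000 m; k in km⁻¹ = k in m⁻¹ × 1000):
Set n₀ₐ e^(−kₐd) = n₀ᵦ e^(−kᵦd) ⇒ ln(n₀ₐ/n₀ᵦ) = (kₐ − kᵦ)·d
d = ln(0.64/0.49) / (0.72 − 0.42) = 0.2671 / 0.3 = 0.890 km

890 m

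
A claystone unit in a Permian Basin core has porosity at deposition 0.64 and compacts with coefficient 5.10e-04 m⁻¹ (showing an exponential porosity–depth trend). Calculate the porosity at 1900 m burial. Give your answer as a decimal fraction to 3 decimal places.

Working in km (1 km = 1000 m; k in km⁻¹ = k in m⁻¹ × 1000):
n = n₀·exp(−k·d) = 0.64 × exp(−0.51 × 1.9) = 0.64 × exp(−0.969)
  = 0.64 × 0.3795 = 0.2429

0.243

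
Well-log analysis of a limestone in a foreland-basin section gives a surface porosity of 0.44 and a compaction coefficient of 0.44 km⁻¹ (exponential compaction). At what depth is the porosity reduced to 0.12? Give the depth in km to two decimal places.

2.95 km

Invert Athy's law: z = ln(n₀/n) / k
z = ln(0.44/0.12) / 0.44 = ln(3.667) / 0.44 = 1.2993 / 0.44 = 2.953 km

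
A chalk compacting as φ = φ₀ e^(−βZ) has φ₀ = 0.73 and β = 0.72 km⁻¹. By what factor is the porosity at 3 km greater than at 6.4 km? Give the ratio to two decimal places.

11.57

φ(Z₁)/φ(Z₂) = e^(−β·Z₁)/e^(−β·Z₂) = e^{β(Z₂−Z₁)}
= exp(0.72 × 3.4) = exp(2.448) = 11.5652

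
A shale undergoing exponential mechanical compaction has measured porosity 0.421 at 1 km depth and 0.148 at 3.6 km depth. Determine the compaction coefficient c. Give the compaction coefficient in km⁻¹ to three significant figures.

0.402 km⁻¹

Athy: φ(Z) = φ₀ e^(−cZ) ⇒ φ₁/φ₂ = e^{c(Z₂−Z₁)} ⇒ c = ln(φ₁/φ₂)/(Z₂−Z₁)
c = ln(0.421/0.148) / (3.6 − 1) = ln(2.845) / 2.6 = 1.0454 / 2.6 = 0.4021 km⁻¹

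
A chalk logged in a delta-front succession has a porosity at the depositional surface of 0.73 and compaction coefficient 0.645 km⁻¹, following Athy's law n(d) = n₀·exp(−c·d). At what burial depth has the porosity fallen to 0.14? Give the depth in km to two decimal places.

Invert Athy's law: d = ln(n₀/n) / c
d = ln(0.73/0.14) / 0.645 = ln(5.214) / 0.645 = 1.6514 / 0.645 = 2.560 km

2.56 km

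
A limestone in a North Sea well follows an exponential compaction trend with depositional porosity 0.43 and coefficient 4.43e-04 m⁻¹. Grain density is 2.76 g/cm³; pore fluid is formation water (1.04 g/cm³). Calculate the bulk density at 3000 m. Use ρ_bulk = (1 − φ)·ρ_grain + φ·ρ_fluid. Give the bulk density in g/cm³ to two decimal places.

2.56 g/cm³

Working in km (1 km = 1000 m; c in km⁻¹ = c in m⁻¹ × 1000):
Porosity at depth: phi = 0.43·exp(−0.443×3) = 0.43×0.2647 = 0.1138
Bulk density: ρ_b = (1−phi)ρ_g + phi·ρ_f = 0.8862×2.76 + 0.1138×1.04
       = 2.446 + 0.118 = 2.564 g/cm³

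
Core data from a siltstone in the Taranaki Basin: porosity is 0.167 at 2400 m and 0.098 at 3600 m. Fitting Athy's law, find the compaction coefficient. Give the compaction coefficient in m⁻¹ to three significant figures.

0.000444 m⁻¹

Working in km (1 km = 1000 m; c in km⁻¹ = c in m⁻¹ × 1000):
Athy: phi(d) = phi₀ e^(−cd) ⇒ phi₁/phi₂ = e^{c(d₂−d₁)} ⇒ c = ln(phi₁/phi₂)/(d₂−d₁)
c = ln(0.167/0.098) / (3.6 − 2.4) = ln(1.704) / 1.2 = 0.5330 / 1.2 = 0.4442 km⁻¹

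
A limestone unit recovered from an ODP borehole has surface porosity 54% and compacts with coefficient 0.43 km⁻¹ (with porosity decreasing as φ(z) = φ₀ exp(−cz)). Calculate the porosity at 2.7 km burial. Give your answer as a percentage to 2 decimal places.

φ = φ₀·exp(−c·z) = 0.54 × exp(−0.43 × 2.7) = 0.54 × exp(−1.161)
  = 0.54 × 0.3132 = 0.1691

16.91%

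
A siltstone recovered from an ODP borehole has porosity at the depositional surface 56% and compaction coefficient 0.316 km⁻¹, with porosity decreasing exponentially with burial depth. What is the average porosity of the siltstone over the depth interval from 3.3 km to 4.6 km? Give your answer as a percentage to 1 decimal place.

⟨φ⟩ = (1/(Z₂−Z₁)) ∫ φ₀ e^(−kZ) dZ = φ₀·(e^(−k·Z₁) − e^(−k·Z₂)) / (k·(Z₂−Z₁))
e^(−0.316×3.3) = 0.3525; e^(−0.316×4.6) = 0.2337
⟨φ⟩ = 0.56 × (0.3525 − 0.2337) / (0.316 × 1.3) = 0.56 × 0.2890 = 0.1619

16.2%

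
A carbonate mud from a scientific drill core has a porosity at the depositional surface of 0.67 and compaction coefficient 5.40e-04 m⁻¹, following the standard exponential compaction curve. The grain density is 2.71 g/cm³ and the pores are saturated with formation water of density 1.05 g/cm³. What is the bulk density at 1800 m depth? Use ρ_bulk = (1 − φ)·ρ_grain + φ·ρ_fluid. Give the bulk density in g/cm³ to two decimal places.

Working in km (1 km = 1000 m; k in km⁻¹ = k in m⁻¹ × 1000):
Porosity at depth: phi = 0.67·exp(−0.54×1.8) = 0.67×0.3783 = 0.2535
Bulk density: ρ_b = (1−phi)ρ_g + phi·ρ_f = 0.7465×2.71 + 0.2535×1.05
       = 2.023 + 0.266 = 2.289 g/cm³

2.29 g/cm³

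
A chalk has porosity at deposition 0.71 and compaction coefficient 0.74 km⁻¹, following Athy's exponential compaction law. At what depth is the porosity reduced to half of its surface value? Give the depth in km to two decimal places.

φ/φ₀ = 1/2 ⇒ exp(−β·Z) = 1/2 ⇒ Z = ln(2) / β
Z = 0.6931 / 0.74 = 0.937 km

0.94 km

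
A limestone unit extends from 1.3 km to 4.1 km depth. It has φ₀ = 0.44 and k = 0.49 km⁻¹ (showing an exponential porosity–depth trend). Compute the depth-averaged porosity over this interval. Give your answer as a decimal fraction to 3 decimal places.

0.127

⟨φ⟩ = (1/(Z₂−Z₁)) ∫ φ₀ e^(−kZ) dZ = φ₀·(e^(−k·Z₁) − e^(−k·Z₂)) / (k·(Z₂−Z₁))
e^(−0.49×1.3) = 0.5289; e^(−0.49×4.1) = 0.1341
⟨φ⟩ = 0.44 × (0.5289 − 0.1341) / (0.49 × 2.8) = 0.44 × 0.2877 = 0.1266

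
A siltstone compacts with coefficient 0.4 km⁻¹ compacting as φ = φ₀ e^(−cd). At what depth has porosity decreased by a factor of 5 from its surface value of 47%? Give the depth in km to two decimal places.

4.02 km

φ/φ₀ = 1/5 ⇒ exp(−c·d) = 1/5 ⇒ d = ln(5) / c
d = 1.6094 / 0.4 = 4.024 km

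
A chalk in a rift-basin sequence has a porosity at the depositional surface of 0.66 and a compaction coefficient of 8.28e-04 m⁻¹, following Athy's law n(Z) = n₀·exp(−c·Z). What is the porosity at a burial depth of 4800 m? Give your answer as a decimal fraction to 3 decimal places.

0.012

Working in km (1 km = 1000 m; c in km⁻¹ = c in m⁻¹ × 1000):
n = n₀·exp(−c·Z) = 0.66 × exp(−0.828 × 4.8) = 0.66 × exp(−3.974)
  = 0.66 × 0.0188 = 0.0124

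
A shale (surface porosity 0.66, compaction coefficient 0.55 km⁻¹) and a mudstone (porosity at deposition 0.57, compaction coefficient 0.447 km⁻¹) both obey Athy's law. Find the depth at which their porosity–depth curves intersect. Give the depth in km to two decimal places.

Set φ₀ₐ e^(−kₐd) = φ₀ᵦ e^(−kᵦd) ⇒ ln(φ₀ₐ/φ₀ᵦ) = (kₐ − kᵦ)·d
d = ln(0.66/0.57) / (0.55 − 0.447) = 0.1466 / 0.103 = 1.423 km

1.42 km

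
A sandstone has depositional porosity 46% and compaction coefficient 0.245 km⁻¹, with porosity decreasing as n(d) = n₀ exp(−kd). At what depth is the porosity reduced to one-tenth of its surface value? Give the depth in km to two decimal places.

n/n₀ = 1/10 ⇒ exp(−k·d) = 1/10 ⇒ d = ln(10) / k
d = 2.3026 / 0.245 = 9.398 km

9.40 km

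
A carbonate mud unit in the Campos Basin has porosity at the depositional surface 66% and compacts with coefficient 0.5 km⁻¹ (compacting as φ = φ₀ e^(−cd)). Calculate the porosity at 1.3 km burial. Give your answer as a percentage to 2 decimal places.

φ = φ₀·exp(−c·d) = 0.66 × exp(−0.5 × 1.3) = 0.66 × exp(−0.65)
  = 0.66 × 0.5220 = 0.3446

34.46%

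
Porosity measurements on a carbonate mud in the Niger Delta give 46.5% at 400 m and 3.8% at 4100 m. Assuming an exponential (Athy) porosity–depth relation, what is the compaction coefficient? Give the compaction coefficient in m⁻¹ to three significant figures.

Working in km (1 km = 1000 m; k in km⁻¹ = k in m⁻¹ × 1000):
Athy: phi(z) = phi₀ e^(−kz) ⇒ phi₁/phi₂ = e^{k(z₂−z₁)} ⇒ k = ln(phi₁/phi₂)/(z₂−z₁)
k = ln(0.465/0.038) / (4.1 − 0.4) = ln(12.24) / 3.7 = 2.5045 / 3.7 = 0.6769 km⁻¹

0.000677 m⁻¹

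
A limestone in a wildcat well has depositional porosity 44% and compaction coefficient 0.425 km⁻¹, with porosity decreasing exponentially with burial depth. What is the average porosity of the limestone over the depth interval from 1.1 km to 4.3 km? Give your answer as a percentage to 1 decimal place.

15.1%

⟨phi⟩ = (1/(Z₂−Z₁)) ∫ phi₀ e^(−cZ) dZ = phi₀·(e^(−c·Z₁) − e^(−c·Z₂)) / (c·(Z₂−Z₁))
e^(−0.425×1.1) = 0.6266; e^(−0.425×4.3) = 0.1608
⟨phi⟩ = 0.44 × (0.6266 − 0.1608) / (0.425 × 3.2) = 0.44 × 0.3425 = 0.1507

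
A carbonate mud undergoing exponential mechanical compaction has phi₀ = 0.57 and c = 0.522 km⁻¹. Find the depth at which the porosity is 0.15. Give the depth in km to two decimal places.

Invert Athy's law: Z = ln(phi₀/phi) / c
Z = ln(0.57/0.15) / 0.522 = ln(3.8) / 0.522 = 1.3350 / 0.522 = 2.557 km

2.56 km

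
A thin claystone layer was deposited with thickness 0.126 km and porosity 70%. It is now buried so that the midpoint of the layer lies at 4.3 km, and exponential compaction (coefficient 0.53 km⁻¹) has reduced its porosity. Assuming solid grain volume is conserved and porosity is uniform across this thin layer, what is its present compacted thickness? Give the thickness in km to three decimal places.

0.041 km

Porosity at 4.3 km: φ = 0.7·exp(−0.53×4.3) = 0.0717
Solid-volume conservation: h(1−φ) = h₀(1−φ₀) ⇒ h = h₀·(1−φ₀)/(1−φ)
h = 0.126 × (1 − 0.7)/(1 − 0.0717) = 0.126 × 0.3232 = 0.0407 km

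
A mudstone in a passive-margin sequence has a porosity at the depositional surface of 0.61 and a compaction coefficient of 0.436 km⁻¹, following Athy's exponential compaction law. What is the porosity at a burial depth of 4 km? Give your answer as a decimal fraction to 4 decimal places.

0.1066

φ = φ₀·exp(−β·d) = 0.61 × exp(−0.436 × 4) = 0.61 × exp(−1.744)
  = 0.61 × 0.1748 = 0.1066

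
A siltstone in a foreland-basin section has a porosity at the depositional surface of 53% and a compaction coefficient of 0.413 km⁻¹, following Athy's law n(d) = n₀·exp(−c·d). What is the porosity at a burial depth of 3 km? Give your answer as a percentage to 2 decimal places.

15.35%

n = n₀·exp(−c·d) = 0.53 × exp(−0.413 × 3) = 0.53 × exp(−1.239)
  = 0.53 × 0.2897 = 0.1535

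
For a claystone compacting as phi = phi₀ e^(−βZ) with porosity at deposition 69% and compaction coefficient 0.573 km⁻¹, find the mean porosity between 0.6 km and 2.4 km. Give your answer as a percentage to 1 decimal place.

⟨phi⟩ = (1/(Z₂−Z₁)) ∫ phi₀ e^(−βZ) dZ = phi₀·(e^(−β·Z₁) − e^(−β·Z₂)) / (β·(Z₂−Z₁))
e^(−0.573×0.6) = 0.7091; e^(−0.573×2.4) = 0.2528
⟨phi⟩ = 0.69 × (0.7091 − 0.2528) / (0.573 × 1.8) = 0.69 × 0.4424 = 0.3052

30.5%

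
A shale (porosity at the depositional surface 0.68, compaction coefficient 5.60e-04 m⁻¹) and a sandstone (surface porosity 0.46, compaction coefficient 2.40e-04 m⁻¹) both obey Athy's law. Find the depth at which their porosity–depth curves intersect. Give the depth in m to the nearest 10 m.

Working in km (1 km = 1000 m; k in km⁻¹ = k in m⁻¹ × 1000):
Set phi₀ₐ e^(−kₐZ) = phi₀ᵦ e^(−kᵦZ) ⇒ ln(phi₀ₐ/phi₀ᵦ) = (kₐ − kᵦ)·Z
Z = ln(0.68/0.46) / (0.56 − 0.24) = 0.3909 / 0.32 = 1.221 km

1220 m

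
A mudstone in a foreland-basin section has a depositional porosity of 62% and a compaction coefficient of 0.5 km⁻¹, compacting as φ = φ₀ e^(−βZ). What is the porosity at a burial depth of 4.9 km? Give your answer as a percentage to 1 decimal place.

5.4%

φ = φ₀·exp(−β·Z) = 0.62 × exp(−0.5 × 4.9) = 0.62 × exp(−2.45)
  = 0.62 × 0.0863 = 0.0535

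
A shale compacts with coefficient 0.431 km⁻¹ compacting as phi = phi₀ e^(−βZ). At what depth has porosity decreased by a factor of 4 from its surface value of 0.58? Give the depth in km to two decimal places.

3.22 km

phi/phi₀ = 1/4 ⇒ exp(−β·Z) = 1/4 ⇒ Z = ln(4) / β
Z = 1.3863 / 0.431 = 3.216 km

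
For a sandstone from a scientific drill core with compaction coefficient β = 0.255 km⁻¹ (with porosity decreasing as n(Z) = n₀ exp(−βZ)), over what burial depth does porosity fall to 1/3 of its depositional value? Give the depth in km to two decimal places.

4.31 km

n/n₀ = 1/3 ⇒ exp(−β·Z) = 1/3 ⇒ Z = ln(3) / β
Z = 1.0986 / 0.255 = 4.308 km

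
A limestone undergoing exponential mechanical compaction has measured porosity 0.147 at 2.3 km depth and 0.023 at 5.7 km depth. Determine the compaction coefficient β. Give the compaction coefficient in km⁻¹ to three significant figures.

Athy: φ(d) = φ₀ e^(−βd) ⇒ φ₁/φ₂ = e^{β(d₂−d₁)} ⇒ β = ln(φ₁/φ₂)/(d₂−d₁)
β = ln(0.147/0.023) / (5.7 − 2.3) = ln(6.391) / 3.4 = 1.8549 / 3.4 = 0.5456 km⁻¹

0.546 km⁻¹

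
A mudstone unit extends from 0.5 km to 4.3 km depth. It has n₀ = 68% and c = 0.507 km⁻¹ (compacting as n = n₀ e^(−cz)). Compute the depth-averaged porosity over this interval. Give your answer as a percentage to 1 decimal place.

23.4%

⟨n⟩ = (1/(z₂−z₁)) ∫ n₀ e^(−cz) dz = n₀·(e^(−c·z₁) − e^(−c·z₂)) / (c·(z₂−z₁))
e^(−0.507×0.5) = 0.7761; e^(−0.507×4.3) = 0.1130
⟨n⟩ = 0.68 × (0.7761 − 0.1130) / (0.507 × 3.8) = 0.68 × 0.3442 = 0.2340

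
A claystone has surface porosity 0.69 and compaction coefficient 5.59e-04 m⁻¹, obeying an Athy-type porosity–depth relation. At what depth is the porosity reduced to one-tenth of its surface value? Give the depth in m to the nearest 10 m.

4120 m

Working in km (1 km = 1000 m; β in km⁻¹ = β in m⁻¹ × 1000):
n/n₀ = 1/10 ⇒ exp(−β·d) = 1/10 ⇒ d = ln(10) / β
d = 2.3026 / 0.559 = 4.119 km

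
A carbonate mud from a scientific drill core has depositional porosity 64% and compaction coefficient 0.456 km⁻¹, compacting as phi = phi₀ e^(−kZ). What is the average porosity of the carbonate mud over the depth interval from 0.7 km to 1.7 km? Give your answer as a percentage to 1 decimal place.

⟨phi⟩ = (1/(Z₂−Z₁)) ∫ phi₀ e^(−kZ) dZ = phi₀·(e^(−k·Z₁) − e^(−k·Z₂)) / (k·(Z₂−Z₁))
e^(−0.456×0.7) = 0.7267; e^(−0.456×1.7) = 0.4606
⟨phi⟩ = 0.64 × (0.7267 − 0.4606) / (0.456 × 1) = 0.64 × 0.5836 = 0.3735

37.3%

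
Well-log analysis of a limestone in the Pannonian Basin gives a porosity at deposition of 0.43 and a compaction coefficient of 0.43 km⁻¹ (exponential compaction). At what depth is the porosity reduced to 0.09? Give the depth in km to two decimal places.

3.64 km

Invert Athy's law: d = ln(n₀/n) / k
d = ln(0.43/0.09) / 0.43 = ln(4.778) / 0.43 = 1.5640 / 0.43 = 3.637 km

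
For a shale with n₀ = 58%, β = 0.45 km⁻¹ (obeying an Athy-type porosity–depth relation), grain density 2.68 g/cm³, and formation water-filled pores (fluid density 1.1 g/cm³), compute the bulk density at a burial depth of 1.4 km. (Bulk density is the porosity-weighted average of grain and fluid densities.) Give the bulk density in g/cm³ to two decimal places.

2.19 g/cm³

Porosity at depth: n = 0.58·exp(−0.45×1.4) = 0.58×0.5326 = 0.3089
Bulk density: ρ_b = (1−n)ρ_g + n·ρ_f = 0.6911×2.68 + 0.3089×1.1
       = 1.852 + 0.340 = 2.192 g/cm³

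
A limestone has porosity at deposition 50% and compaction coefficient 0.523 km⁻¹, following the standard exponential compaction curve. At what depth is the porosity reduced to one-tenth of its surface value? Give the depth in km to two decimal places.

4.40 km

n/n₀ = 1/10 ⇒ exp(−c·Z) = 1/10 ⇒ Z = ln(10) / c
Z = 2.3026 / 0.523 = 4.403 km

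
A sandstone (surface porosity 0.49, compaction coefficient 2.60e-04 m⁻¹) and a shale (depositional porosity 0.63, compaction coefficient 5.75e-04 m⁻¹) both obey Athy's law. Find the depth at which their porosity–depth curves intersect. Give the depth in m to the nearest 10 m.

800 m

Working in km (1 km = 1000 m; c in km⁻¹ = c in m⁻¹ × 1000):
Set phi₀ₐ e^(−cₐZ) = phi₀ᵦ e^(−cᵦZ) ⇒ ln(phi₀ₐ/phi₀ᵦ) = (cₐ − cᵦ)·Z
Z = ln(0.49/0.63) / (0.26 − 0.575) = -0.2513 / -0.315 = 0.798 km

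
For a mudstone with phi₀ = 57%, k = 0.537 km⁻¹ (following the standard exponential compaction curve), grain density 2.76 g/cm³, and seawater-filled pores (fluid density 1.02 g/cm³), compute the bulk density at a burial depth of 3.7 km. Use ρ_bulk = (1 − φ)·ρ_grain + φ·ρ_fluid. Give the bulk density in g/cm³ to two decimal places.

Porosity at depth: phi = 0.57·exp(−0.537×3.7) = 0.57×0.1371 = 0.0782
Bulk density: ρ_b = (1−phi)ρ_g + phi·ρ_f = 0.9218×2.76 + 0.0782×1.02
       = 2.544 + 0.080 = 2.624 g/cm³

2.62 g/cm³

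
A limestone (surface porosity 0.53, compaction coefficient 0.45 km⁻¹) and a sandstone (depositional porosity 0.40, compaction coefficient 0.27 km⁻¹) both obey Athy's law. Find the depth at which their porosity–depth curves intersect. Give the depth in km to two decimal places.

Set n₀ₐ e^(−cₐz) = n₀ᵦ e^(−cᵦz) ⇒ ln(n₀ₐ/n₀ᵦ) = (cₐ − cᵦ)·z
z = ln(0.53/0.4) / (0.45 − 0.27) = 0.2814 / 0.18 = 1.563 km

1.56 km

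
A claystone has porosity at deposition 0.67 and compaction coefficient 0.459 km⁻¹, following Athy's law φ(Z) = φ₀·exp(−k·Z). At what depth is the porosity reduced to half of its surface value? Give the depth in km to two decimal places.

1.51 km

φ/φ₀ = 1/2 ⇒ exp(−k·Z) = 1/2 ⇒ Z = ln(2) / k
Z = 0.6931 / 0.459 = 1.510 km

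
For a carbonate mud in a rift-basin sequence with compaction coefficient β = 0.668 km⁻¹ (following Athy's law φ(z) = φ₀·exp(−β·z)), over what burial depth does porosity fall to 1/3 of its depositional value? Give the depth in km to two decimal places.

1.64 km

φ/φ₀ = 1/3 ⇒ exp(−β·z) = 1/3 ⇒ z = ln(3) / β
z = 1.0986 / 0.668 = 1.645 km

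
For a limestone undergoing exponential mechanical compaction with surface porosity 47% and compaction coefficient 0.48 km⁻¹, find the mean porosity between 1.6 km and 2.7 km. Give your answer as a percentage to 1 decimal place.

⟨φ⟩ = (1/(Z₂−Z₁)) ∫ φ₀ e^(−cZ) dZ = φ₀·(e^(−c·Z₁) − e^(−c·Z₂)) / (c·(Z₂−Z₁))
e^(−0.48×1.6) = 0.4639; e^(−0.48×2.7) = 0.2736
⟨φ⟩ = 0.47 × (0.4639 − 0.2736) / (0.48 × 1.1) = 0.47 × 0.3604 = 0.1694

16.9%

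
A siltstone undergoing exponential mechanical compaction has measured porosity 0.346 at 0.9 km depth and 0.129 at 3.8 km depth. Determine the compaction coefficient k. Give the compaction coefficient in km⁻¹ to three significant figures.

Athy: n(z) = n₀ e^(−kz) ⇒ n₁/n₂ = e^{k(z₂−z₁)} ⇒ k = ln(n₁/n₂)/(z₂−z₁)
k = ln(0.346/0.129) / (3.8 − 0.9) = ln(2.682) / 2.9 = 0.9866 / 2.9 = 0.3402 km⁻¹

0.340 km⁻¹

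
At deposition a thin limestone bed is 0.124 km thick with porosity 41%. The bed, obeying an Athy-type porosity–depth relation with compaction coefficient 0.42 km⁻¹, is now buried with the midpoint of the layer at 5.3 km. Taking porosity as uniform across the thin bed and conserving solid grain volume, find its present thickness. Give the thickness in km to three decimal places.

Porosity at 5.3 km: φ = 0.41·exp(−0.42×5.3) = 0.0443
Solid-volume conservation: h(1−φ) = h₀(1−φ₀) ⇒ h = h₀·(1−φ₀)/(1−φ)
h = 0.124 × (1 − 0.41)/(1 − 0.0443) = 0.124 × 0.6173 = 0.0765 km

0.077 km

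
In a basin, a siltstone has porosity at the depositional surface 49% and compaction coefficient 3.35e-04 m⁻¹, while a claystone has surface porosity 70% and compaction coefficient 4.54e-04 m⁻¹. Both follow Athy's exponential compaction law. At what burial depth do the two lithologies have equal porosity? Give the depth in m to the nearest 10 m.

3000 m

Working in km (1 km = 1000 m; β in km⁻¹ = β in m⁻¹ × 1000):
Set phi₀ₐ e^(−βₐd) = phi₀ᵦ e^(−βᵦd) ⇒ ln(phi₀ₐ/phi₀ᵦ) = (βₐ − βᵦ)·d
d = ln(0.49/0.7) / (0.335 − 0.454) = -0.3567 / -0.119 = 2.997 km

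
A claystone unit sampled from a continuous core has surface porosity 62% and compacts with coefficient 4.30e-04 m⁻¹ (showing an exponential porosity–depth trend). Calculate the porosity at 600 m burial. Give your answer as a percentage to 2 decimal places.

Working in km (1 km = 1000 m; c in km⁻¹ = c in m⁻¹ × 1000):
φ = φ₀·exp(−c·Z) = 0.62 × exp(−0.43 × 0.6) = 0.62 × exp(−0.258)
  = 0.62 × 0.7726 = 0.4790

47.90%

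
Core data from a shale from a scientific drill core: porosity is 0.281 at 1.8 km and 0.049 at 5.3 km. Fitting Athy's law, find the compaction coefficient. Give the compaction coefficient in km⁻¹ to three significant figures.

0.499 km⁻¹

Athy: n(Z) = n₀ e^(−kZ) ⇒ n₁/n₂ = e^{k(Z₂−Z₁)} ⇒ k = ln(n₁/n₂)/(Z₂−Z₁)
k = ln(0.281/0.049) / (5.3 − 1.8) = ln(5.735) / 3.5 = 1.7465 / 3.5 = 0.499 km⁻¹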